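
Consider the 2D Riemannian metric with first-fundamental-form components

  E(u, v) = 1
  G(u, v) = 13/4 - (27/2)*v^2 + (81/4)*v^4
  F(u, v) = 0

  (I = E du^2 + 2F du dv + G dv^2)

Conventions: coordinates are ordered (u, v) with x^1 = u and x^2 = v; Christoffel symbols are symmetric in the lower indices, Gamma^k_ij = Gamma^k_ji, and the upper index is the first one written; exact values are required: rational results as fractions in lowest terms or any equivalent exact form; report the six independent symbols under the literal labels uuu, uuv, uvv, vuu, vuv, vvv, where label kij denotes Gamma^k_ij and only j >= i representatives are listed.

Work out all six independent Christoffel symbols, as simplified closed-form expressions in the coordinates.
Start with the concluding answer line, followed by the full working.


Answer: Gamma_uuu = 0, Gamma_uuv = 0, Gamma_uvv = 0, Gamma_vuu = 0, Gamma_vuv = 0, Gamma_vvv = (162*v^3 - 54*v)/(81*v^4 - 54*v^2 + 13)

E = 1; F = 0; G = 13/4 - (27/2)*v^2 + (81/4)*v^4
Gamma^k_ij = (1/2) g^{kl} (d_i g_jl + d_j g_il - d_l g_ij), with g^inv = (1/(EG-F^2)) [[G, -F], [-F, E]]
first partials: E_u = 0, E_v = 0, F_u = 0, F_v = 0, G_u = 0, G_v = -27*v + 81*v^3
D = EG - F^2 = 13/4 - (27/2)*v^2 + (81/4)*v^4
expanded: Gamma^u_uu = (G E_u - 2F F_u + F E_v)/(2D), Gamma^u_uv = (G E_v - F G_u)/(2D), Gamma^u_vv = (2G F_v - G G_u - F G_v)/(2D), Gamma^v_uu = (2E F_u - E E_v - F E_u)/(2D), Gamma^v_uv = (E G_u - F E_v)/(2D), Gamma^v_vv = (E G_v - 2F F_v + F G_u)/(2D); substitute and cancel common factors


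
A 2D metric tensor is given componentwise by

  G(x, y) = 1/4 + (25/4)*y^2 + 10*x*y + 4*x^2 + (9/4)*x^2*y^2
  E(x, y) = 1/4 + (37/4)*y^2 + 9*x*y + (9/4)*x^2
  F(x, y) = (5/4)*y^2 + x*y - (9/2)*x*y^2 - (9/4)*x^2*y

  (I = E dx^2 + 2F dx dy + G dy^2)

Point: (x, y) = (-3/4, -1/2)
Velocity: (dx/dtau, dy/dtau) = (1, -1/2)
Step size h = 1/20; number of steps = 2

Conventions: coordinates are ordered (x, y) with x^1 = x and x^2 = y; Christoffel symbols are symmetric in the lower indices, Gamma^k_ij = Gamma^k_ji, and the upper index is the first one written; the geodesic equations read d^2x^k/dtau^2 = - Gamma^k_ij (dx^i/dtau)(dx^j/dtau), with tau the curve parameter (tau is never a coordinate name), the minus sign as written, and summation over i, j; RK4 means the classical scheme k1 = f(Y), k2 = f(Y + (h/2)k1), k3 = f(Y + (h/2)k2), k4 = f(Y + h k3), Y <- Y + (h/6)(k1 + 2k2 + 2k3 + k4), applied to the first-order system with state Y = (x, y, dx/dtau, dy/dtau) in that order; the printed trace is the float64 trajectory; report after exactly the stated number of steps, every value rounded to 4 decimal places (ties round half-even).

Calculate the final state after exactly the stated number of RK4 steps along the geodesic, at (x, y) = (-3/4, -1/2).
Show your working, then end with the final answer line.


f(Y) = (dx/dtau, dy/dtau, -Gamma^x_ij Y'^i Y'^j, -Gamma^y_ij Y'^i Y'^j) with the Gammas evaluated at the stage position; h = 0.050000; intermediate values shown to 6 dp
step 0: x = -0.7500, y = -0.5000, dx/dtau = 1.0000, dy/dtau = -0.5000
step 1:
  k1: at (x, y) = (-0.750000, -0.500000), (dx/dtau, dy/dtau) = (1.000000, -0.500000); Gamma_xxx = -0.782464, Gamma_xxy = -0.969289, Gamma_xyy = 0.193144, Gamma_yxx = 0.784952, Gamma_yxy = -0.470454, Gamma_yyy = -0.975013; k1 = (1.000000, -0.500000, -0.235111, -1.011652)
  k2: at (x, y) = (-0.725000, -0.512500), (dx/dtau, dy/dtau) = (0.994122, -0.525291); Gamma_xxx = -0.783315, Gamma_xxy = -0.968514, Gamma_xyy = 0.205773, Gamma_yxx = 0.789351, Gamma_yxy = -0.473314, Gamma_yyy = -0.982413; k2 = (0.994122, -0.525291, -0.294168, -1.003354)
  k3: at (x, y) = (-0.725147, -0.513132), (dx/dtau, dy/dtau) = (0.992646, -0.525084); Gamma_xxx = -0.782825, Gamma_xxy = -0.967715, Gamma_xyy = 0.205614, Gamma_yxx = 0.788645, Gamma_yxy = -0.472925, Gamma_yyy = -0.981834; k3 = (0.992646, -0.525084, -0.294127, -0.999382)
  k4: at (x, y) = (-0.700368, -0.526254), (dx/dtau, dy/dtau) = (0.985294, -0.549969); Gamma_xxx = -0.782833, Gamma_xxy = -0.966202, Gamma_xyy = 0.217922, Gamma_yxx = 0.792244, Gamma_yxy = -0.475662, Gamma_yyy = -0.988651; k4 = (0.985294, -0.549969, -0.353071, -0.985585)
  Y <- Y + (h/6)(k1 + 2k2 + 2k3 + k4): x = -0.7003, y = -0.5263, dx/dtau = 0.9853, dy/dtau = -0.5500
step 2:
  k1: at (x, y) = (-0.700343, -0.526256), (dx/dtau, dy/dtau) = (0.985294, -0.550023); Gamma_xxx = -0.782841, Gamma_xxy = -0.966214, Gamma_xyy = 0.217936, Gamma_yxx = 0.792259, Gamma_yxy = -0.475671, Gamma_yyy = -0.988666; k1 = (0.985294, -0.550023, -0.353194, -0.985596)
  k2: at (x, y) = (-0.675711, -0.540007), (dx/dtau, dy/dtau) = (0.976464, -0.574662); Gamma_xxx = -0.782008, Gamma_xxy = -0.964006, Gamma_xyy = 0.229933, Gamma_yxx = 0.795064, Gamma_yxy = -0.478317, Gamma_yyy = -0.994923; k2 = (0.976464, -0.574662, -0.412182, -0.966321)
  k3: at (x, y) = (-0.675931, -0.540623), (dx/dtau, dy/dtau) = (0.974989, -0.574181); Gamma_xxx = -0.781486, Gamma_xxy = -0.963195, Gamma_xyy = 0.229722, Gamma_yxx = 0.794298, Gamma_yxy = -0.477914, Gamma_yyy = -0.994292; k3 = (0.974989, -0.574181, -0.411283, -0.962352)
  k4: at (x, y) = (-0.651594, -0.554965), (dx/dtau, dy/dtau) = (0.964729, -0.598140); Gamma_xxx = -0.779755, Gamma_xxy = -0.960275, Gamma_xyy = 0.241287, Gamma_yxx = 0.796188, Gamma_yxy = -0.480438, Gamma_yyy = -0.999881; k4 = (0.964729, -0.598140, -0.468846, -0.937753)
  Y <- Y + (h/6)(k1 + 2k2 + 2k3 + k4): x = -0.6516, y = -0.5550, dx/dtau = 0.9647, dy/dtau = -0.5982

Answer: x = -0.6516, y = -0.5550, dx/dtau = 0.9647, dy/dtau = -0.5982


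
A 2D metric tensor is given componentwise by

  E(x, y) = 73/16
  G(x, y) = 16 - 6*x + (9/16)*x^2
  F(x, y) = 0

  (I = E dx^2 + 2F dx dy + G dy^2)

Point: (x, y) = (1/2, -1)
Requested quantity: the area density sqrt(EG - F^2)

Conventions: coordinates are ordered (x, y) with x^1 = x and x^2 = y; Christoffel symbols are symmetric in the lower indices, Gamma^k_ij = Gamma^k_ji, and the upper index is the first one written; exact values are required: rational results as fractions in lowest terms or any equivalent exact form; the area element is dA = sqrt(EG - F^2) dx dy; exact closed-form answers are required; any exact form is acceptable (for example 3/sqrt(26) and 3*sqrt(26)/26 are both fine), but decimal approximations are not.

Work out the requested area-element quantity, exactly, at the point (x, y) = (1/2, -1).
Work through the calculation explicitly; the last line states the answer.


E = 73/16, F = 0, G = 841/64; EG - F^2 = 61393/1024

Answer: sqrt(EG - F^2) = 29*sqrt(73)/32


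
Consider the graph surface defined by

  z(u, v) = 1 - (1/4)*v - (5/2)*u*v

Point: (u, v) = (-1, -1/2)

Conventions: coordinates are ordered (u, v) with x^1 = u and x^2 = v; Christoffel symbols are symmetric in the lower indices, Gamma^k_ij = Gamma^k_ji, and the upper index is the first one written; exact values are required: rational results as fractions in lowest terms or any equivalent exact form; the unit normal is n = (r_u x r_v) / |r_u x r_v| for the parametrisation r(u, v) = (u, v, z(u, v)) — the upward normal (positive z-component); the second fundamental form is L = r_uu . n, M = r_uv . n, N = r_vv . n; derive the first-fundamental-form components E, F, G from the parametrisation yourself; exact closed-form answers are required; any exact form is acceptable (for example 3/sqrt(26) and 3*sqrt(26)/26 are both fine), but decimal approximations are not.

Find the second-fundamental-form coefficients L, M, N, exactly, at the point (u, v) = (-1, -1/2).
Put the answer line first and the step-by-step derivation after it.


Answer: L = 0, M = -5*sqrt(122)/61, N = 0

z_u = 5/4, z_v = 9/4, z_uu = 0, z_uv = -5/2, z_vv = 0
E = 41/16, F = 45/16, G = 97/16; answer radicand W^2 = 61/8
unnormalised second-form numerators: l = 0, m = -5/2, n = 0; L = l/sqrt(61/8), and similarly M = m/sqrt(W^2), N = n/sqrt(W^2)


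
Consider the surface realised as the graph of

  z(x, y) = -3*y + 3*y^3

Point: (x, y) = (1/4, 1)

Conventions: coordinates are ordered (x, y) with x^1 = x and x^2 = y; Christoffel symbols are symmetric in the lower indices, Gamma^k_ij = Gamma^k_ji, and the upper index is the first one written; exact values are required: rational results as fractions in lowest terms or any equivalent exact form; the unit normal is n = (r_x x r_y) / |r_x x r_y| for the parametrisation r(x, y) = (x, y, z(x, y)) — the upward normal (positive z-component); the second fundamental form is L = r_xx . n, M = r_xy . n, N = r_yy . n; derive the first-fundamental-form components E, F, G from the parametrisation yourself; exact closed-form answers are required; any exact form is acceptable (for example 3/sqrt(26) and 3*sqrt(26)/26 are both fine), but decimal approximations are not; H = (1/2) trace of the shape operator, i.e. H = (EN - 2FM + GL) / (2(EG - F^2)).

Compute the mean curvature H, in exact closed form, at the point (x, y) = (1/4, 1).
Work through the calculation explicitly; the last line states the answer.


z_x = 0, z_y = 6, z_xx = 0, z_xy = 0, z_yy = 18
E = 1, F = 0, G = 37; answer radicand W^2 = 37
unnormalised second-form numerators: l = 0, m = 0, n = 18; L = l/sqrt(37), and similarly M = m/sqrt(W^2), N = n/sqrt(W^2)
H = (E*n - 2*F*m + G*l) / (2*(EG - F^2)*sqrt(W^2)); E*n - 2*F*m + G*l = 18, EG - F^2 = 37, so H = (9/37)/sqrt(37)

Answer: H = 9*sqrt(37)/1369


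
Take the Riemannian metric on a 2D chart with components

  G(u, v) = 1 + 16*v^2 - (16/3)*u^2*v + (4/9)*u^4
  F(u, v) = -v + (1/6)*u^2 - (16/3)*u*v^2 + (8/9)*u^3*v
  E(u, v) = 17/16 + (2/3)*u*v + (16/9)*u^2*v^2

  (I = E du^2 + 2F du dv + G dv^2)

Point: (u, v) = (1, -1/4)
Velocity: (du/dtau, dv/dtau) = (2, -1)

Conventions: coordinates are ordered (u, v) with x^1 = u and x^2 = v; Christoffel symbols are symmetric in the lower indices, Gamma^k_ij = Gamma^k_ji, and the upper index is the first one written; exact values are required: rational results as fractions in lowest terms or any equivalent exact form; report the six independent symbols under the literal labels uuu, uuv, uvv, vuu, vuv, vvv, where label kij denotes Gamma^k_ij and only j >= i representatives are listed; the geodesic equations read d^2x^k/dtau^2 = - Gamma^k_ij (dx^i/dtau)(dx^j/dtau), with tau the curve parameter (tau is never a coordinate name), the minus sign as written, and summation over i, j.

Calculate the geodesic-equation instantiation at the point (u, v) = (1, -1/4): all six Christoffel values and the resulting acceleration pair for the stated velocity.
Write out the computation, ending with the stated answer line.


E = 145/144, F = -5/36, G = 34/9 at the point
E_u = 1/18, E_v = -2/9, F_u = -2/3, F_v = 23/9, G_u = 40/9, G_v = -40/3
EG - F^2 = 545/144;  g^inv = (144/545) * [[34/9, 5/36], [5/36, 145/144]]
first-kind symbols [ij,l] = (1/2)(d_i g_jl + d_j g_il - d_l g_ij): [uu,u] = E_u/2 = 1/36, [uu,v] = F_u - E_v/2 = -5/9, [uv,u] = E_v/2 = -1/9, [uv,v] = G_u/2 = 20/9, [vv,u] = F_v - G_u/2 = 1/3, [vv,v] = G_v/2 = -20/3
Gamma^u_ij = (G*[ij,u] - F*[ij,v])/(EG - F^2), Gamma^v_ij = (E*[ij,v] - F*[ij,u])/(EG - F^2)
Gamma_uuu = 4/545, Gamma_uuv = -16/545, Gamma_uvv = 48/545, Gamma_vuu = -16/109, Gamma_vuv = 64/109, Gamma_vvv = -192/109
d^2u/dtau^2 = -(Gamma_uuu*(2)^2 + 2*Gamma_uuv*(2)*(-1) + Gamma_uvv*(-1)^2) = -128/545
d^2v/dtau^2 = -(Gamma_vuu*(2)^2 + 2*Gamma_vuv*(2)*(-1) + Gamma_vvv*(-1)^2) = 512/109

Answer: Gamma_uuu = 4/545, Gamma_uuv = -16/545, Gamma_uvv = 48/545, Gamma_vuu = -16/109, Gamma_vuv = 64/109, Gamma_vvv = -192/109; accelerations (d^2u/dtau^2, d^2v/dtau^2) = (-128/545, 512/109)


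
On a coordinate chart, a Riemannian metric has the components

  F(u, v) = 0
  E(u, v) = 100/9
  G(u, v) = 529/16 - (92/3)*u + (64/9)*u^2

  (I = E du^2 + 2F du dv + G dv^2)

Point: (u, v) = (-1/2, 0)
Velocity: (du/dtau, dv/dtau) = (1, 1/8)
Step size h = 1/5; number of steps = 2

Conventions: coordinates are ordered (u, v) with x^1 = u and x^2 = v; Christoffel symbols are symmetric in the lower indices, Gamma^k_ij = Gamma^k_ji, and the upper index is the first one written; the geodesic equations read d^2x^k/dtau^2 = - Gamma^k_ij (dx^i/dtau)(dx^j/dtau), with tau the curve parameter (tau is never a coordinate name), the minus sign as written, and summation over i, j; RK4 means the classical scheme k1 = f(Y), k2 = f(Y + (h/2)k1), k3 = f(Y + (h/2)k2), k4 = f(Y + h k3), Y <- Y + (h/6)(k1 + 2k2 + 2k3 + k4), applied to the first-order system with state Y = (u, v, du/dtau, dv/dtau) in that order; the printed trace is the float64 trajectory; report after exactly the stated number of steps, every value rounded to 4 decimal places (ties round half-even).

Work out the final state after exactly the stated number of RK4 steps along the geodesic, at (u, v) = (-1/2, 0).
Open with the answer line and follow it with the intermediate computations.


Answer: u = -0.1025, v = 0.0588, du/dtau = 0.9864, dv/dtau = 0.1729

f(Y) = (du/dtau, dv/dtau, -Gamma^u_ij Y'^i Y'^j, -Gamma^v_ij Y'^i Y'^j) with the Gammas evaluated at the stage position; h = 0.200000; intermediate values shown to 6 dp
step 0: u = -0.5000, v = 0.0000, du/dtau = 1.0000, dv/dtau = 0.1250
step 1:
  k1: at (u, v) = (-0.500000, 0.000000), (du/dtau, dv/dtau) = (1.000000, 0.125000); Gamma_uuu = 0.000000, Gamma_uuv = 0.000000, Gamma_uvv = 1.700000, Gamma_vuu = 0.000000, Gamma_vuv = -0.376471, Gamma_vvv = 0.000000; k1 = (1.000000, 0.125000, -0.026563, 0.094118)
  k2: at (u, v) = (-0.400000, 0.012500), (du/dtau, dv/dtau) = (0.997344, 0.134412); Gamma_uuu = 0.000000, Gamma_uuv = 0.000000, Gamma_uvv = 1.636000, Gamma_vuu = 0.000000, Gamma_vuv = -0.391198, Gamma_vvv = 0.000000; k2 = (0.997344, 0.134412, -0.029557, 0.104884)
  k3: at (u, v) = (-0.400266, 0.013441), (du/dtau, dv/dtau) = (0.997044, 0.135488); Gamma_uuu = 0.000000, Gamma_uuv = 0.000000, Gamma_uvv = 1.636170, Gamma_vuu = 0.000000, Gamma_vuv = -0.391157, Gamma_vvv = 0.000000; k3 = (0.997044, 0.135488, -0.030035, 0.105681)
  k4: at (u, v) = (-0.300591, 0.027098), (du/dtau, dv/dtau) = (0.993993, 0.146136); Gamma_uuu = 0.000000, Gamma_uuv = 0.000000, Gamma_uvv = 1.572378, Gamma_vuu = 0.000000, Gamma_vuv = -0.407027, Gamma_vvv = 0.000000; k4 = (0.993993, 0.146136, -0.033579, 0.118248)
  Y <- Y + (h/6)(k1 + 2k2 + 2k3 + k4): u = -0.3006, v = 0.0270, du/dtau = 0.9940, dv/dtau = 0.1461
step 2:
  k1: at (u, v) = (-0.300574, 0.027031), (du/dtau, dv/dtau) = (0.994022, 0.146117); Gamma_uuu = 0.000000, Gamma_uuv = 0.000000, Gamma_uvv = 1.572368, Gamma_vuu = 0.000000, Gamma_vuv = -0.407030, Gamma_vvv = 0.000000; k1 = (0.994022, 0.146117, -0.033570, 0.118236)
  k2: at (u, v) = (-0.201172, 0.041643), (du/dtau, dv/dtau) = (0.990665, 0.157940); Gamma_uuu = 0.000000, Gamma_uuv = 0.000000, Gamma_uvv = 1.508750, Gamma_vuu = 0.000000, Gamma_vuv = -0.424192, Gamma_vvv = 0.000000; k2 = (0.990665, 0.157940, -0.037636, 0.132743)
  k3: at (u, v) = (-0.201508, 0.042825), (du/dtau, dv/dtau) = (0.990259, 0.159391); Gamma_uuu = 0.000000, Gamma_uuv = 0.000000, Gamma_uvv = 1.508965, Gamma_vuu = 0.000000, Gamma_vuv = -0.424132, Gamma_vvv = 0.000000; k3 = (0.990259, 0.159391, -0.038336, 0.133888)
  k4: at (u, v) = (-0.102523, 0.058909), (du/dtau, dv/dtau) = (0.986355, 0.172894); Gamma_uuu = 0.000000, Gamma_uuv = 0.000000, Gamma_uvv = 1.445614, Gamma_vuu = 0.000000, Gamma_vuv = -0.442718, Gamma_vvv = 0.000000; k4 = (0.986355, 0.172894, -0.043213, 0.150998)
  Y <- Y + (h/6)(k1 + 2k2 + 2k3 + k4): u = -0.1025, v = 0.0588, du/dtau = 0.9864, dv/dtau = 0.1729


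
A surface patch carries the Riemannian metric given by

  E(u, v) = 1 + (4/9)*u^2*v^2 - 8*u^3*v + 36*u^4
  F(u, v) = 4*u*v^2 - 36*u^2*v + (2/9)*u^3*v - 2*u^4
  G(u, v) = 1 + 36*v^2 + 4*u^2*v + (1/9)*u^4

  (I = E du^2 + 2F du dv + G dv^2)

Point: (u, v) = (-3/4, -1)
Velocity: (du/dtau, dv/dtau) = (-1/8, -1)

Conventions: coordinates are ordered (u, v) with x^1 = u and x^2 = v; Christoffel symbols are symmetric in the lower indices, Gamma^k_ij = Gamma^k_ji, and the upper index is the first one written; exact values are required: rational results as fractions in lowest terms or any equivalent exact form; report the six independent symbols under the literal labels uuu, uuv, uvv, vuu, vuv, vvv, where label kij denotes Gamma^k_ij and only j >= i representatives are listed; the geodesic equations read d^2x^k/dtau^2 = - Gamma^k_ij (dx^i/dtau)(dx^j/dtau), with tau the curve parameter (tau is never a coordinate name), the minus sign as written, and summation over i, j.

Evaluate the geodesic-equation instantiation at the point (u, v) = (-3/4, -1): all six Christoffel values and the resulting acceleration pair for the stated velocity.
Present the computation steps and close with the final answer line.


E = 593/64, F = 2139/128, G = 8905/256 at the point
E_u = -575/12, E_v = 23/8, F_u = -47, F_v = -459/32, G_u = 93/16, G_v = -279/4
EG - F^2 = 11021/256;  g^inv = (256/11021) * [[8905/256, -2139/128], [-2139/128, 593/64]]
first-kind symbols [ij,l] = (1/2)(d_i g_jl + d_j g_il - d_l g_ij): [uu,u] = E_u/2 = -575/24, [uu,v] = F_u - E_v/2 = -775/16, [uv,u] = E_v/2 = 23/16, [uv,v] = G_u/2 = 93/32, [vv,u] = F_v - G_u/2 = -69/4, [vv,v] = G_v/2 = -279/8
Gamma^u_ij = (G*[ij,u] - F*[ij,v])/(EG - F^2), Gamma^v_ij = (E*[ij,v] - F*[ij,u])/(EG - F^2)
Gamma_uuu = -18400/33063, Gamma_uuv = 368/11021, Gamma_uvv = -4416/11021, Gamma_vuu = -12400/11021, Gamma_vuv = 744/11021, Gamma_vvv = -8928/11021
d^2u/dtau^2 = -(Gamma_uuu*(-1/8)^2 + 2*Gamma_uuv*(-1/8)*(-1) + Gamma_uvv*(-1)^2) = 26519/66126
d^2v/dtau^2 = -(Gamma_vuu*(-1/8)^2 + 2*Gamma_vuv*(-1/8)*(-1) + Gamma_vvv*(-1)^2) = 35743/44084

Answer: Gamma_uuu = -18400/33063, Gamma_uuv = 368/11021, Gamma_uvv = -4416/11021, Gamma_vuu = -12400/11021, Gamma_vuv = 744/11021, Gamma_vvv = -8928/11021; accelerations (d^2u/dtau^2, d^2v/dtau^2) = (26519/66126, 35743/44084)


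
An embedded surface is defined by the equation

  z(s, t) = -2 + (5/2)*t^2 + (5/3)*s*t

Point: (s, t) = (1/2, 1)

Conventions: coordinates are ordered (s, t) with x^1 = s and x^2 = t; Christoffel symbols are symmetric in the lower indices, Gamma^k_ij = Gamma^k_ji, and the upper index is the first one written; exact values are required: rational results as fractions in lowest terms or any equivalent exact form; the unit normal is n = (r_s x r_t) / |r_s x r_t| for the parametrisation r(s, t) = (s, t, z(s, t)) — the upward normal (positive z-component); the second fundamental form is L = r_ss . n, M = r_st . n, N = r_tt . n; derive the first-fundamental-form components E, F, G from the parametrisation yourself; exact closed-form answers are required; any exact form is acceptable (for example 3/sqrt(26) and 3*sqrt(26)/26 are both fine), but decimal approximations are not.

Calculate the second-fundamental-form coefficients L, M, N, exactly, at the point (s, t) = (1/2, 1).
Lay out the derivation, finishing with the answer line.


z_s = 5/3, z_t = 35/6, z_ss = 0, z_st = 5/3, z_tt = 5
E = 34/9, F = 175/18, G = 1261/36; answer radicand W^2 = 1361/36
unnormalised second-form numerators: l = 0, m = 5/3, n = 5; L = l/sqrt(1361/36), and similarly M = m/sqrt(W^2), N = n/sqrt(W^2)

Answer: L = 0, M = 10*sqrt(1361)/1361, N = 30*sqrt(1361)/1361


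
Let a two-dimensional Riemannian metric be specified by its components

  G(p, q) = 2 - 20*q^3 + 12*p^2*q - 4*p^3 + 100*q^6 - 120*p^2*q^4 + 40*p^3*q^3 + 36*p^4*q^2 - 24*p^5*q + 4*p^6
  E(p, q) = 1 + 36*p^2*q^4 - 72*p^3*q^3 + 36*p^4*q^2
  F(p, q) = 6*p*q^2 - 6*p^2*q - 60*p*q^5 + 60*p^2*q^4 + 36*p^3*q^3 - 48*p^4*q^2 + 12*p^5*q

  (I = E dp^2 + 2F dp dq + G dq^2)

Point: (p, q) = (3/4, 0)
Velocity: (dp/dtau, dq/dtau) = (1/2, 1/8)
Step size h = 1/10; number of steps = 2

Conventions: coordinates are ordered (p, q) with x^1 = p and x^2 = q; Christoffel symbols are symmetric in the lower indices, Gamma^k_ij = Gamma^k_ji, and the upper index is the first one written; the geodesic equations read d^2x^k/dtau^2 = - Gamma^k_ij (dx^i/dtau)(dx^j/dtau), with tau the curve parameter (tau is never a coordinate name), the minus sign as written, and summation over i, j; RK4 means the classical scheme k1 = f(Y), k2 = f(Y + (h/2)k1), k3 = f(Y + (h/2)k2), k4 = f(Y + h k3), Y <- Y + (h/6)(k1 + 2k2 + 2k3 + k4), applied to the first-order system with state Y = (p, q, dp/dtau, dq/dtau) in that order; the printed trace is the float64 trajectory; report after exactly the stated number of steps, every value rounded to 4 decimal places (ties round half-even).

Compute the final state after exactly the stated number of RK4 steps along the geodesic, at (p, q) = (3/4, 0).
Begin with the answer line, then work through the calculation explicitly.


Answer: p = 0.8497, q = 0.0255, dp/dtau = 0.4954, dq/dtau = 0.1264

f(Y) = (dp/dtau, dq/dtau, -Gamma^p_ij Y'^i Y'^j, -Gamma^q_ij Y'^i Y'^j) with the Gammas evaluated at the stage position; h = 0.100000; intermediate values shown to 6 dp
step 0: p = 0.7500, q = 0.0000, dp/dtau = 0.5000, dq/dtau = 0.1250
step 1:
  k1: at (p, q) = (0.750000, 0.000000), (dp/dtau, dq/dtau) = (0.500000, 0.125000); Gamma_ppp = 0.000000, Gamma_ppq = 0.000000, Gamma_pqq = 0.000000, Gamma_qpp = 0.000000, Gamma_qpq = -0.514776, Gamma_qqq = 0.514776; k1 = (0.500000, 0.125000, 0.000000, 0.056304)
  k2: at (p, q) = (0.775000, 0.006250), (dp/dtau, dq/dtau) = (0.500000, 0.127815); Gamma_ppp = 0.001282, Gamma_ppq = 0.078518, Gamma_pqq = -0.079780, Gamma_qpp = -0.005253, Gamma_qpq = -0.321752, Gamma_qqq = 0.326921; k2 = (0.500000, 0.127815, -0.009053, 0.037097)
  k3: at (p, q) = (0.775000, 0.006391), (dp/dtau, dq/dtau) = (0.499547, 0.126855); Gamma_ppp = 0.001340, Gamma_ppq = 0.080233, Gamma_pqq = -0.081551, Gamma_qpp = -0.005400, Gamma_qpq = -0.323378, Gamma_qqq = 0.328689; k3 = (0.499547, 0.126855, -0.009191, 0.037043)
  k4: at (p, q) = (0.799955, 0.012685), (dp/dtau, dq/dtau) = (0.499081, 0.128704); Gamma_ppp = 0.005774, Gamma_ppq = 0.177692, Gamma_pqq = -0.183281, Gamma_qpp = -0.002995, Gamma_qpq = -0.092156, Gamma_qqq = 0.095055; k4 = (0.499081, 0.128704, -0.021230, 0.011010)
  Y <- Y + (h/6)(k1 + 2k2 + 2k3 + k4): p = 0.8000, q = 0.0127, dp/dtau = 0.4990, dq/dtau = 0.1286
step 2:
  k1: at (p, q) = (0.799970, 0.012717), (dp/dtau, dq/dtau) = (0.499038, 0.128593); Gamma_ppp = 0.005803, Gamma_ppq = 0.178128, Gamma_pqq = -0.183745, Gamma_qpp = -0.003010, Gamma_qpq = -0.092400, Gamma_qqq = 0.095313; k1 = (0.499038, 0.128593, -0.021269, 0.011033)
  k2: at (p, q) = (0.824921, 0.019147), (dp/dtau, dq/dtau) = (0.497975, 0.129145); Gamma_ppp = 0.014195, Gamma_ppq = 0.295005, Gamma_pqq = -0.308533, Gamma_qpp = 0.008291, Gamma_qpq = 0.172315, Gamma_qqq = -0.180217; k2 = (0.497975, 0.129145, -0.036318, -0.021214)
  k3: at (p, q) = (0.824868, 0.019175), (dp/dtau, dq/dtau) = (0.497222, 0.127533); Gamma_ppp = 0.014232, Gamma_ppq = 0.295325, Gamma_pqq = -0.308888, Gamma_qpp = 0.008243, Gamma_qpq = 0.171049, Gamma_qqq = -0.178904; k3 = (0.497222, 0.127533, -0.035949, -0.020821)
  k4: at (p, q) = (0.849692, 0.025471), (dp/dtau, dq/dtau) = (0.495443, 0.126511); Gamma_ppp = 0.026709, Gamma_ppq = 0.425168, Gamma_pqq = -0.450252, Gamma_qpp = 0.029134, Gamma_qpq = 0.463768, Gamma_qqq = -0.491128; k4 = (0.495443, 0.126511, -0.052648, -0.057428)
  Y <- Y + (h/6)(k1 + 2k2 + 2k3 + k4): p = 0.8497, q = 0.0255, dp/dtau = 0.4954, dq/dtau = 0.1264


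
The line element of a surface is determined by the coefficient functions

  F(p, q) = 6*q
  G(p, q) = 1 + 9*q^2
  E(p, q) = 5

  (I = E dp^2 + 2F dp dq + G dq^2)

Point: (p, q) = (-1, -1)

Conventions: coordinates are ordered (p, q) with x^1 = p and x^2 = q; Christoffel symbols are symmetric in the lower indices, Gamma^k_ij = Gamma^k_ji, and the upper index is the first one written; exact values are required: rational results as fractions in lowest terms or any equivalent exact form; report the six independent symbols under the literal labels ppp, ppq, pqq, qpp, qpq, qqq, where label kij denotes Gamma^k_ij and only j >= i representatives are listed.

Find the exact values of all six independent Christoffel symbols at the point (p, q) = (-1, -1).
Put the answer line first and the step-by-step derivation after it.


Answer: Gamma_ppp = 0, Gamma_ppq = 0, Gamma_pqq = 3/7, Gamma_qpp = 0, Gamma_qpq = 0, Gamma_qqq = -9/14

E = 5, F = -6, G = 10 at the point
E_p = 0, E_q = 0, F_p = 0, F_q = 6, G_p = 0, G_q = -18
EG - F^2 = 14;  g^inv = (1/14) * [[10, 6], [6, 5]]
first-kind symbols [ij,l] = (1/2)(d_i g_jl + d_j g_il - d_l g_ij): [pp,p] = E_p/2 = 0, [pp,q] = F_p - E_q/2 = 0, [pq,p] = E_q/2 = 0, [pq,q] = G_p/2 = 0, [qq,p] = F_q - G_p/2 = 6, [qq,q] = G_q/2 = -9
Gamma^p_ij = (G*[ij,p] - F*[ij,q])/(EG - F^2), Gamma^q_ij = (E*[ij,q] - F*[ij,p])/(EG - F^2)


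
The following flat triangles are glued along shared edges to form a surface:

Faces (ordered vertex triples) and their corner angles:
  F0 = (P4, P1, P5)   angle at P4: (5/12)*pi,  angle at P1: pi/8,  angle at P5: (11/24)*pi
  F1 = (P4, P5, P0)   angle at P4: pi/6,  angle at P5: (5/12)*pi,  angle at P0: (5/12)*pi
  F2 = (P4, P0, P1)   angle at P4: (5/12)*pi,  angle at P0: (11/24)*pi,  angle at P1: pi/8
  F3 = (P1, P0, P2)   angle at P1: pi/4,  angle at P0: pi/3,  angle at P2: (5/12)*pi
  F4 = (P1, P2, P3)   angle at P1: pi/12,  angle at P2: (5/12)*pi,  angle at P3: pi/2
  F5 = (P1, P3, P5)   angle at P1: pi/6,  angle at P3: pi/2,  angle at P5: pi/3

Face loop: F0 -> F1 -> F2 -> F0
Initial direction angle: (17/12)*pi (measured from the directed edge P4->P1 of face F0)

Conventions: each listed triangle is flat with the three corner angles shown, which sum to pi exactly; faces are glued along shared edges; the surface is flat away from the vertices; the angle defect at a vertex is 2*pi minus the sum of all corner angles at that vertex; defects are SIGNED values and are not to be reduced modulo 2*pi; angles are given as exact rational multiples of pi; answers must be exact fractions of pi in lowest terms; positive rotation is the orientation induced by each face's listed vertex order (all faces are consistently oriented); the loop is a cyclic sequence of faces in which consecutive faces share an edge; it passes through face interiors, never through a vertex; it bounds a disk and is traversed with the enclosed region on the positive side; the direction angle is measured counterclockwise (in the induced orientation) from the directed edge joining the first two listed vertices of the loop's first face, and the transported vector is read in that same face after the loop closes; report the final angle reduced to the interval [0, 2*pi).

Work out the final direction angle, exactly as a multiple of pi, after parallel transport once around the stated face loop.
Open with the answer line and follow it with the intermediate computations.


Answer: final direction angle = (5/12)*pi

enclosed vertex P4: corner angles sum to pi, defect = 2*pi - pi = pi
transport around the loop rotates by the sum of enclosed defects; add to the initial angle mod 2*pi
final angle = (17/12)*pi + pi = (5/12)*pi (mod 2*pi)


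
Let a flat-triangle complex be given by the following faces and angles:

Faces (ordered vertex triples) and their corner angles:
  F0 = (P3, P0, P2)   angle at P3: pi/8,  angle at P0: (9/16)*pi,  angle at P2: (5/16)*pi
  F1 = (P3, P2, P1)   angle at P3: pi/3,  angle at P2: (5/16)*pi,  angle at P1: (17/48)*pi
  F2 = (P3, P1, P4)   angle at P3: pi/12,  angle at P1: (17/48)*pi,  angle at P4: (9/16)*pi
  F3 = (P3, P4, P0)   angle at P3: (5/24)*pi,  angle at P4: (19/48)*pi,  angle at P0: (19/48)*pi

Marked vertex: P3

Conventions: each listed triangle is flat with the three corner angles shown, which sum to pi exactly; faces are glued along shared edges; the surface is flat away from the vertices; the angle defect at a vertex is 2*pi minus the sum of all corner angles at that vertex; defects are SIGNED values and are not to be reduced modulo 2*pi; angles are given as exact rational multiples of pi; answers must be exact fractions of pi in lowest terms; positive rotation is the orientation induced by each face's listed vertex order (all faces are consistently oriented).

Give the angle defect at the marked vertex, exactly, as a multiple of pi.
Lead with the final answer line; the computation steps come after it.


Answer: defect(P3) = (5/4)*pi

Sum of corner angles at P3: (3/4)*pi
defect = 2*pi - (3/4)*pi


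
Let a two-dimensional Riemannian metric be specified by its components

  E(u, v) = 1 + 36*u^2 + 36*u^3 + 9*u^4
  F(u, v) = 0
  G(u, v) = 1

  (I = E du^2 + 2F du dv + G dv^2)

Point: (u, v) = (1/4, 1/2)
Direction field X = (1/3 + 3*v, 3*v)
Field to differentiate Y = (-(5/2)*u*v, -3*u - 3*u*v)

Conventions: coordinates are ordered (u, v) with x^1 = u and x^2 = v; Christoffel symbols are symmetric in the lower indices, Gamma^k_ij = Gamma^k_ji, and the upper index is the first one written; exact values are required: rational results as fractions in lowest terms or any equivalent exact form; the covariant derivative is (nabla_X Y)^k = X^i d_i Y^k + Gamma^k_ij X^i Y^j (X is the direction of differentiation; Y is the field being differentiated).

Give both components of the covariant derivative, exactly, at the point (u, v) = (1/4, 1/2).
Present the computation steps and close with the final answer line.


E = 985/256, F = 0, G = 1 at the point
E_u = 405/16, E_v = 0, F_u = 0, F_v = 0, G_u = 0, G_v = 0
EG - F^2 = 985/256;  g^inv = (256/985) * [[1, 0], [0, 985/256]]
first-kind symbols [ij,l] = (1/2)(d_i g_jl + d_j g_il - d_l g_ij): [uu,u] = E_u/2 = 405/32, [uu,v] = F_u - E_v/2 = 0, [uv,u] = E_v/2 = 0, [uv,v] = G_u/2 = 0, [vv,u] = F_v - G_u/2 = 0, [vv,v] = G_v/2 = 0
Gamma^u_ij = (G*[ij,u] - F*[ij,v])/(EG - F^2), Gamma^v_ij = (E*[ij,v] - F*[ij,u])/(EG - F^2)
Gamma_uuu = 648/197, Gamma_uuv = 0, Gamma_uvv = 0, Gamma_vuu = 0, Gamma_vuv = 0, Gamma_vvv = 0
X = (11/6, 3/2), Y = (-5/16, -9/8) at the point

Answer: (nabla_X Y)^u = -48355/9456, (nabla_X Y)^v = -75/8


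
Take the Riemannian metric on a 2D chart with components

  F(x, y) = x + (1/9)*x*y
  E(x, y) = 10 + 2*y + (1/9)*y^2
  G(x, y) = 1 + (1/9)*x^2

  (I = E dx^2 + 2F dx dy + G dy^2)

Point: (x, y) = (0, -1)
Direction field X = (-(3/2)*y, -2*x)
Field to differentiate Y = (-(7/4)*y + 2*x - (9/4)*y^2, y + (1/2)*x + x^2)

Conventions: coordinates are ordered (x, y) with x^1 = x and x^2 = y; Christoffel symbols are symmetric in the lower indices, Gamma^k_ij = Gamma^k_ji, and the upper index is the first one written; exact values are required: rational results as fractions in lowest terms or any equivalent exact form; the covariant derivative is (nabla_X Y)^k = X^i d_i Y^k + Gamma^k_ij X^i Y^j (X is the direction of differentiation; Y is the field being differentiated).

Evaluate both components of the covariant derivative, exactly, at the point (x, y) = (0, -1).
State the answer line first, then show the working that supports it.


Answer: (nabla_X Y)^x = 207/73, (nabla_X Y)^y = 3/4

E = 73/9, F = 0, G = 1 at the point
E_x = 0, E_y = 16/9, F_x = 8/9, F_y = 0, G_x = 0, G_y = 0
EG - F^2 = 73/9;  g^inv = (9/73) * [[1, 0], [0, 73/9]]
first-kind symbols [ij,l] = (1/2)(d_i g_jl + d_j g_il - d_l g_ij): [xx,x] = E_x/2 = 0, [xx,y] = F_x - E_y/2 = 0, [xy,x] = E_y/2 = 8/9, [xy,y] = G_x/2 = 0, [yy,x] = F_y - G_x/2 = 0, [yy,y] = G_y/2 = 0
Gamma^x_ij = (G*[ij,x] - F*[ij,y])/(EG - F^2), Gamma^y_ij = (E*[ij,y] - F*[ij,x])/(EG - F^2)
Gamma_xxx = 0, Gamma_xxy = 8/73, Gamma_xyy = 0, Gamma_yxx = 0, Gamma_yxy = 0, Gamma_yyy = 0
X = (3/2, 0), Y = (-1/2, -1) at the point


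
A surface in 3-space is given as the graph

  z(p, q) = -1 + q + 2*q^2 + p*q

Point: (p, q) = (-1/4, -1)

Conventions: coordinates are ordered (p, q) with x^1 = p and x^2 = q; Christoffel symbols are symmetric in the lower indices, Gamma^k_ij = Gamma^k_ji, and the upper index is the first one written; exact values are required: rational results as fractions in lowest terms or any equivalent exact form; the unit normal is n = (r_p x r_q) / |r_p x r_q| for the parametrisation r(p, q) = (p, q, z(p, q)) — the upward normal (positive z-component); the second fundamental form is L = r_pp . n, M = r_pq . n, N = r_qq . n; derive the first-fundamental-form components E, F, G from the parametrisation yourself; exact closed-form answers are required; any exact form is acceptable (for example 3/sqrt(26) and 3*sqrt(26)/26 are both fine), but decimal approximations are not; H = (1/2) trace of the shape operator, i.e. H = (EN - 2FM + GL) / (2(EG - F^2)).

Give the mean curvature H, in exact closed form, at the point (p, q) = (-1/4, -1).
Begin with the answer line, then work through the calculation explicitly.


Answer: H = 16*sqrt(201)/13467

z_p = -1, z_q = -13/4, z_pp = 0, z_pq = 1, z_qq = 4
E = 2, F = 13/4, G = 185/16; answer radicand W^2 = 201/16
unnormalised second-form numerators: l = 0, m = 1, n = 4; L = l/sqrt(201/16), and similarly M = m/sqrt(W^2), N = n/sqrt(W^2)
H = (E*n - 2*F*m + G*l) / (2*(EG - F^2)*sqrt(W^2)); E*n - 2*F*m + G*l = 3/2, EG - F^2 = 201/16, so H = (4/67)/sqrt(201/16)


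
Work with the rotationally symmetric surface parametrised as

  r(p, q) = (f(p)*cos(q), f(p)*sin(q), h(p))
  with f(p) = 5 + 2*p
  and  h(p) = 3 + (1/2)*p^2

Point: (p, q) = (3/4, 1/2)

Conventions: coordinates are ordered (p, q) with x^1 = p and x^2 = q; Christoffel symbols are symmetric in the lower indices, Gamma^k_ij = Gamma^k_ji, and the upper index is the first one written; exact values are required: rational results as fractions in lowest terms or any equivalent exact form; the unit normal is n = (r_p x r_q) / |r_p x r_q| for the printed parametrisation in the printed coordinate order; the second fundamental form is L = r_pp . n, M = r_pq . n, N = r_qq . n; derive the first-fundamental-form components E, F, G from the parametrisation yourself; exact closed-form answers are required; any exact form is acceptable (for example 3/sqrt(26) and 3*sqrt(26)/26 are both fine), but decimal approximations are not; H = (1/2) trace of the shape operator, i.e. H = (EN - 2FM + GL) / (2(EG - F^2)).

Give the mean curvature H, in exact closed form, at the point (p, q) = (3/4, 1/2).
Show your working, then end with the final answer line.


f = 13/2, f' = 2, f'' = 0, h' = 3/4, h'' = 1
E = 73/16, F = 0, G = 169/4; answer radicand W^2 = 73/16
unnormalised second-form numerators: l = 2, m = 0, n = 39/8; L = l/sqrt(73/16), and similarly M = m/sqrt(W^2), N = n/sqrt(W^2)
H = (E*n - 2*F*m + G*l) / (2*(EG - F^2)*sqrt(W^2)); E*n - 2*F*m + G*l = 13663/128, EG - F^2 = 12337/64, so H = (1051/3796)/sqrt(73/16)

Answer: H = 1051*sqrt(73)/69277


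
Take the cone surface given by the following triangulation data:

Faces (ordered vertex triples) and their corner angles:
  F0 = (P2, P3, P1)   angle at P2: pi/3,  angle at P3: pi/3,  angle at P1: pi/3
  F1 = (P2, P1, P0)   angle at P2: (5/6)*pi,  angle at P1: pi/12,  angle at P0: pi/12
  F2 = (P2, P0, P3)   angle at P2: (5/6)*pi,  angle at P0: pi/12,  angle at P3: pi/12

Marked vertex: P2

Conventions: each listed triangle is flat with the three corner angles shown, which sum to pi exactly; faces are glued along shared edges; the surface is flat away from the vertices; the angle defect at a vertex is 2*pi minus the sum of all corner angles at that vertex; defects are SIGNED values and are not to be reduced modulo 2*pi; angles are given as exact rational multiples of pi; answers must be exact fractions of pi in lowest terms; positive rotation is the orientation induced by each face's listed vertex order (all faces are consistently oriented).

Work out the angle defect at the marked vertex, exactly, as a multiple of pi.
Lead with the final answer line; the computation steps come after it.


Answer: defect(P2) = 0

Sum of corner angles at P2: 2*pi
defect = 2*pi - 2*pi


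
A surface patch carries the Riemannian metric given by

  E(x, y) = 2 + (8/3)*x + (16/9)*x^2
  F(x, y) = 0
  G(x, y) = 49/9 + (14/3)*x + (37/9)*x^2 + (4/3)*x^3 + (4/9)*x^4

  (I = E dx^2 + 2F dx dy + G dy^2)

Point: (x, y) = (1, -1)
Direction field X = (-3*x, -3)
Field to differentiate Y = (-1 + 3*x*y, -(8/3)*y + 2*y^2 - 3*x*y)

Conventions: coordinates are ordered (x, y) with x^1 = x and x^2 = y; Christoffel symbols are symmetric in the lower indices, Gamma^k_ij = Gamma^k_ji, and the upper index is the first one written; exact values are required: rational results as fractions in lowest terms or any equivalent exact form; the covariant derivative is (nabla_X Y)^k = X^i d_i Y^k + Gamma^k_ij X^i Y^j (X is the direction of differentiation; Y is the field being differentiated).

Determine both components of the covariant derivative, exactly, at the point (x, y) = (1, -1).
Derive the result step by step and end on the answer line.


E = 58/9, F = 0, G = 16 at the point
E_x = 56/9, E_y = 0, F_x = 0, F_y = 0, G_x = 56/3, G_y = 0
EG - F^2 = 928/9;  g^inv = (9/928) * [[16, 0], [0, 58/9]]
first-kind symbols [ij,l] = (1/2)(d_i g_jl + d_j g_il - d_l g_ij): [xx,x] = E_x/2 = 28/9, [xx,y] = F_x - E_y/2 = 0, [xy,x] = E_y/2 = 0, [xy,y] = G_x/2 = 28/3, [yy,x] = F_y - G_x/2 = -28/3, [yy,y] = G_y/2 = 0
Gamma^x_ij = (G*[ij,x] - F*[ij,y])/(EG - F^2), Gamma^y_ij = (E*[ij,y] - F*[ij,x])/(EG - F^2)
Gamma_xxx = 14/29, Gamma_xxy = 0, Gamma_xyy = -42/29, Gamma_yxx = 0, Gamma_yxy = 7/12, Gamma_yyy = 0
X = (-3, -3), Y = (-4, 23/3) at the point

Answer: (nabla_X Y)^x = 1134/29, (nabla_X Y)^y = 163/12


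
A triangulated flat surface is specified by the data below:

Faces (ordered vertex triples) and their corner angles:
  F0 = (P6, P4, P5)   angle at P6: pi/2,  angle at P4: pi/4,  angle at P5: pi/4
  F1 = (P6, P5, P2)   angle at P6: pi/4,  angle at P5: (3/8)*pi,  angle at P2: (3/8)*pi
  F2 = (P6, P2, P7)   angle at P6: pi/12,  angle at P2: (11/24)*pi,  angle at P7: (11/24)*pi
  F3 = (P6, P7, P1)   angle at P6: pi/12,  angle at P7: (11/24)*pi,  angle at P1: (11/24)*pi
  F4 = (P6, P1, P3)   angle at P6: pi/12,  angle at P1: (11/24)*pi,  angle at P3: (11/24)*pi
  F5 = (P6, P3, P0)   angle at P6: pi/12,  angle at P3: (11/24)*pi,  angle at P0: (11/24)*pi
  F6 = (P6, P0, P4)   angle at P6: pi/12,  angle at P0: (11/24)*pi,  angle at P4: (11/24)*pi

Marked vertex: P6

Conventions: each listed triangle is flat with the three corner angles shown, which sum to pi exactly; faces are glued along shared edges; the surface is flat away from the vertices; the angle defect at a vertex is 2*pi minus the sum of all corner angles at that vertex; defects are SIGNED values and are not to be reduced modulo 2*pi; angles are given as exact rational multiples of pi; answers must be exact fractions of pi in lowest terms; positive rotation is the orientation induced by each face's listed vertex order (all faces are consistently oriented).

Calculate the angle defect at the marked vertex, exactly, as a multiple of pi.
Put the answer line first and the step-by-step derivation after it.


Answer: defect(P6) = (5/6)*pi

Sum of corner angles at P6: (7/6)*pi
defect = 2*pi - (7/6)*pi


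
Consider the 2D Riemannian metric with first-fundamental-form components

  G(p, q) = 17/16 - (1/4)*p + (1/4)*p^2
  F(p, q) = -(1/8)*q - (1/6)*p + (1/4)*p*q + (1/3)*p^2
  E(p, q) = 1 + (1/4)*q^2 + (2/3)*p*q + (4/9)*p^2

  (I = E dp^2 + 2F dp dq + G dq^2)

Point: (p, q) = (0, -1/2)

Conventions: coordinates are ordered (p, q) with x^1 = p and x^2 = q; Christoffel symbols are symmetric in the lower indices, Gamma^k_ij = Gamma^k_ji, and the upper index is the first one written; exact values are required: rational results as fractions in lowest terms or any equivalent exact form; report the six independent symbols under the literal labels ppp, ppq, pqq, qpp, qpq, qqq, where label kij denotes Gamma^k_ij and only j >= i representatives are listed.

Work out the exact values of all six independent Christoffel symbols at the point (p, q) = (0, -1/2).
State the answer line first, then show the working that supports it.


Answer: Gamma_ppp = -4/27, Gamma_ppq = -1/9, Gamma_pqq = 0, Gamma_qpp = -4/27, Gamma_qpq = -1/9, Gamma_qqq = 0

E = 17/16, F = 1/16, G = 17/16 at the point
E_p = -1/3, E_q = -1/4, F_p = -7/24, F_q = -1/8, G_p = -1/4, G_q = 0
EG - F^2 = 9/8;  g^inv = (8/9) * [[17/16, -1/16], [-1/16, 17/16]]
first-kind symbols [ij,l] = (1/2)(d_i g_jl + d_j g_il - d_l g_ij): [pp,p] = E_p/2 = -1/6, [pp,q] = F_p - E_q/2 = -1/6, [pq,p] = E_q/2 = -1/8, [pq,q] = G_p/2 = -1/8, [qq,p] = F_q - G_p/2 = 0, [qq,q] = G_q/2 = 0
Gamma^p_ij = (G*[ij,p] - F*[ij,q])/(EG - F^2), Gamma^q_ij = (E*[ij,q] - F*[ij,p])/(EG - F^2)


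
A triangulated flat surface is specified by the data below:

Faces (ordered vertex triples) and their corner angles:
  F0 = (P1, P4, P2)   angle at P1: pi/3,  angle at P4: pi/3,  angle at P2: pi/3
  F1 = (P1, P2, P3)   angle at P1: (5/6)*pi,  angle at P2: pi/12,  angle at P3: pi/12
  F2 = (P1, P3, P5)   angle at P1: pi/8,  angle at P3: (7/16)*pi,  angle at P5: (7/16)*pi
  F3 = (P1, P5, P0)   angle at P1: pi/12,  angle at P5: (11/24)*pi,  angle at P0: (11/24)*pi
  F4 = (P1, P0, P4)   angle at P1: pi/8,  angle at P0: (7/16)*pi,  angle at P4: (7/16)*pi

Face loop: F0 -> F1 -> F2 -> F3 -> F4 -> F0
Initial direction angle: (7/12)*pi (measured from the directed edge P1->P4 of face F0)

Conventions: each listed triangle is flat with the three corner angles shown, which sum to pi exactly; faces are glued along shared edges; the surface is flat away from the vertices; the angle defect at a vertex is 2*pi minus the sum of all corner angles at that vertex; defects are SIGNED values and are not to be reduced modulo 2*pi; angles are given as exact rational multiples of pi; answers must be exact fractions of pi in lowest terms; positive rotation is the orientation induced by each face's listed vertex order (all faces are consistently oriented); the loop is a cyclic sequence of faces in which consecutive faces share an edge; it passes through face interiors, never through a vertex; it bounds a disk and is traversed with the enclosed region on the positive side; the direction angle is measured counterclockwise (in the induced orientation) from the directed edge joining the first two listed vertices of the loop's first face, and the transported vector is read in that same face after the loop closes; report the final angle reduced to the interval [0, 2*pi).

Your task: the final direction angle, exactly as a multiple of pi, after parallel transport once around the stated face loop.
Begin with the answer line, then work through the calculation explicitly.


Answer: final direction angle = (13/12)*pi

enclosed vertex P1: corner angles sum to (3/2)*pi, defect = 2*pi - (3/2)*pi = pi/2
the rotation equals the total enclosed defect, so the final angle is initial + defects (mod 2*pi)
final angle = (7/12)*pi + pi/2 = (13/12)*pi (mod 2*pi)
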